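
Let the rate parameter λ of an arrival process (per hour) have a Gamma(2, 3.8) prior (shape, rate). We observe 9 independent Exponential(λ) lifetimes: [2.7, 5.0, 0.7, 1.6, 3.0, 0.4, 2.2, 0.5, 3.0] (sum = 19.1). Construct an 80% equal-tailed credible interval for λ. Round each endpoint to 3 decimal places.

[0.307, 0.673]

Posterior: Gamma(2+9, 3.8+19.1) = Gamma(11, 22.9) (shape, rate).
Equal-tailed 80% interval: Gamma(11, 22.9) quantiles at 0.1 and 0.9.
Posterior mean ≈ 0.480, SD ≈ 0.145; a Normal approximation gives roughly [0.295, 0.666].
Exact: lower = 0.307; upper = 0.673.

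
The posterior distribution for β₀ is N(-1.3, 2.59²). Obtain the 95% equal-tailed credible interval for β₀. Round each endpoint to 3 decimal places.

[-6.376, 3.776]

The posterior is symmetric, so the 95% equal-tailed interval is β₀ = -1.3 ± z·2.59 with z = 1.960.
Half-width: 1.960 × 2.59 = 5.076.
-1.3 − 5.076 = -6.376; -1.3 + 5.076 = 3.776.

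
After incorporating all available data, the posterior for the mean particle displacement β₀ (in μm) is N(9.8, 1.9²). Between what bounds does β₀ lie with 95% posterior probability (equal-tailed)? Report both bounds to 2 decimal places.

The posterior is symmetric, so the 95% equal-tailed interval is β₀ = 9.8 ± z·1.9 with z = 1.960.
Half-width: 1.960 × 1.9 = 3.72.
9.8 − 3.72 = 6.08; 9.8 + 3.72 = 13.52.

[6.08, 13.52]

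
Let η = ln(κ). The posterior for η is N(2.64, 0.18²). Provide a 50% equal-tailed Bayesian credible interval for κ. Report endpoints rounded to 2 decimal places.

[12.41, 15.82]

On the log scale the 50% interval is 2.64 ± 0.674 × 0.18 = [2.5186, 2.7614].
Exponentiate: [e^2.5186, e^2.7614] = [12.41, 15.82].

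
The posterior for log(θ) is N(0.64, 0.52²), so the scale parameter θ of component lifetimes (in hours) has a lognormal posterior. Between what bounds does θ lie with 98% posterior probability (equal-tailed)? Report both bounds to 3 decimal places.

On the log scale the 98% interval is 0.64 ± 2.326 × 0.52 = [-0.5697, 1.8497].
Exponentiate: [e^-0.5697, e^1.8497] = [0.566, 6.358].

[0.566, 6.358]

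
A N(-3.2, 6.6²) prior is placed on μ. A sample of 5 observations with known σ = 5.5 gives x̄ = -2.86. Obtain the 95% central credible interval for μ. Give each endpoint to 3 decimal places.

Posterior precision = 1/6.6² + 5/5.5² = 0.0230 + 0.1653 = 0.1882, so posterior SD = 2.3048.
Posterior mean = (-3.2/6.6² + 5·-2.86/5.5²) / 0.1882 = -2.9015.
Interval: -2.9015 ± 1.960 × 2.3048 → [-7.419, 1.616].

[-7.419, 1.616]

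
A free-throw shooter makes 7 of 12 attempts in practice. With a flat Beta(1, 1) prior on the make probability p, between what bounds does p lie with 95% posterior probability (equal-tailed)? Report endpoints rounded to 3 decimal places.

[0.316, 0.808]

Posterior: Beta(1+7, 1+5) = Beta(8, 6).
Equal-tailed 95% interval: the 0.025 and 0.975 quantiles of Beta(8, 6).
Posterior mean ≈ 0.571, SD ≈ 0.128; a Normal approximation gives roughly [0.321, 0.822].
Exact: F⁻¹(0.025) = 0.316; F⁻¹(0.975) = 0.808.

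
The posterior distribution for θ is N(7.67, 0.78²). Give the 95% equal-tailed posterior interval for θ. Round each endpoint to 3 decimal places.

[6.141, 9.199]

The posterior is symmetric, so the 95% equal-tailed interval is θ = 7.67 ± z·0.78 with z = 1.960.
Half-width: 1.960 × 0.78 = 1.529.
7.67 − 1.529 = 6.141; 7.67 + 1.529 = 9.199.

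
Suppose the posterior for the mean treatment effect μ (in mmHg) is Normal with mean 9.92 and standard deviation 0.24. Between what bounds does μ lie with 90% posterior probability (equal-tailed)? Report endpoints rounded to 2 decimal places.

The posterior is symmetric, so the 90% equal-tailed interval is μ = 9.92 ± z·0.24 with z = 1.645.
Half-width: 1.645 × 0.24 = 0.39.
9.92 − 0.39 = 9.53; 9.92 + 0.39 = 10.31.

[9.53, 10.31]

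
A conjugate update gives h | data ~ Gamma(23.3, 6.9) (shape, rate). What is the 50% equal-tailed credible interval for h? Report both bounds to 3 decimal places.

Posterior: Gamma(shape 23.3, rate 6.9).
Equal-tailed 50% interval: Gamma(23.3, 6.9) quantiles at 0.25 and 0.75.
Posterior mean ≈ 3.377, SD ≈ 0.700; a Normal approximation gives roughly [2.905, 3.849].
Exact: lower = 2.882; upper = 3.819.

[2.882, 3.819]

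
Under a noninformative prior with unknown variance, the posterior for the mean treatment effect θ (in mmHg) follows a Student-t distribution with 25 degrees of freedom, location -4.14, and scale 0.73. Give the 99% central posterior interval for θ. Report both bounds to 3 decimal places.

The t_25 distribution is symmetric; the 99% interval is -4.14 ± t·0.73 with t_{0.995,25} = 2.787.
Half-width: 2.787 × 0.73 = 2.035.
-4.14 − 2.035 = -6.175; -4.14 + 2.035 = -2.105.

[-6.175, -2.105]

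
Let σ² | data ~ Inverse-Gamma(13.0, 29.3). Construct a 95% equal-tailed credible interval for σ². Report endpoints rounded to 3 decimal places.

Inverse-Gamma(13.0, 29.3) quantiles: F⁻¹(0.025) and F⁻¹(0.975).
Equivalently, 1/σ² ~ Gamma(13.0, rate = 29.3); invert its 0.975 and 0.025 quantiles.
Posterior mean ≈ 2.442, SD ≈ 0.736; a Normal approximation gives roughly [0.999, 3.885].
Exact: lower = 1.398; upper = 4.233.

[1.398, 4.233]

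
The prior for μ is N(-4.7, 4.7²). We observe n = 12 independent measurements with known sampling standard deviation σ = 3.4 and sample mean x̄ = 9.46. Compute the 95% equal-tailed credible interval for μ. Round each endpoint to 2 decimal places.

[6.99, 10.75]

Posterior precision = 1/4.7² + 12/3.4² = 0.0453 + 1.0381 = 1.0833, so posterior SD = 0.9608.
Posterior mean = (-4.7/4.7² + 12·9.46/3.4²) / 1.0833 = 8.8683.
Interval: 8.8683 ± 1.960 × 0.9608 → [6.99, 10.75].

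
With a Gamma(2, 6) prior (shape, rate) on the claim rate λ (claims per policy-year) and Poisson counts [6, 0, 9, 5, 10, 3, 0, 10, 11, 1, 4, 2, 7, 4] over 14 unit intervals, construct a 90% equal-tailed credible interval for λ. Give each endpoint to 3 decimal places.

Posterior: Gamma(2+72, 6+14) = Gamma(74, 20) (shape, rate).
Equal-tailed 90% interval: Gamma(74, 20) quantiles at 0.05 and 0.95.
Posterior mean ≈ 3.700, SD ≈ 0.430; a Normal approximation gives roughly [2.993, 4.407].
Exact: lower = 3.022; upper = 4.435.

[3.022, 4.435]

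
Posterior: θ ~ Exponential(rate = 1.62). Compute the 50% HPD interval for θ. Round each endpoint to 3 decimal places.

The exponential density is strictly decreasing on [0, ∞), so the HPD interval is anchored at 0: [0, q] with P(θ ≤ q) = 0.50.
q = −ln(1 − 0.50) / 1.62 = 0.6931 / 1.62 = 0.428.

[0.000, 0.428]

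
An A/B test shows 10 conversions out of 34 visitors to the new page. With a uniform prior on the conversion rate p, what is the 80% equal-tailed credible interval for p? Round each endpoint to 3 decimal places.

[0.210, 0.406]

Posterior: Beta(1+10, 1+24) = Beta(11, 25).
Equal-tailed 80% interval: the 0.1 and 0.9 quantiles of Beta(11, 25).
Posterior mean ≈ 0.306, SD ≈ 0.076; a Normal approximation gives roughly [0.209, 0.403].
Exact: F⁻¹(0.1) = 0.210; F⁻¹(0.9) = 0.406.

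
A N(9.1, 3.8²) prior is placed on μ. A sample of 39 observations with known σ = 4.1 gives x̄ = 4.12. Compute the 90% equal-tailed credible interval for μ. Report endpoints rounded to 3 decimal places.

[3.200, 5.328]

Posterior precision = 1/3.8² + 39/4.1² = 0.0693 + 2.3200 = 2.3893, so posterior SD = 0.6469.
Posterior mean = (9.1/3.8² + 39·4.12/4.1²) / 2.3893 = 4.2643.
Interval: 4.2643 ± 1.645 × 0.6469 → [3.200, 5.328].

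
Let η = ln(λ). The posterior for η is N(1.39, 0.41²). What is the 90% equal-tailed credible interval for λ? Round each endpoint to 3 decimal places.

On the log scale the 90% interval is 1.39 ± 1.645 × 0.41 = [0.7156, 2.0644].
Exponentiate: [e^0.7156, e^2.0644] = [2.045, 7.880].

[2.045, 7.880]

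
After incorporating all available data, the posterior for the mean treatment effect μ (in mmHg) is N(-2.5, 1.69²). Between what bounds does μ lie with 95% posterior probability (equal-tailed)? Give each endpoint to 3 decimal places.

[-5.812, 0.812]

The posterior is symmetric, so the 95% equal-tailed interval is μ = -2.5 ± z·1.69 with z = 1.960.
Half-width: 1.960 × 1.69 = 3.312.
-2.5 − 3.312 = -5.812; -2.5 + 3.312 = 0.812.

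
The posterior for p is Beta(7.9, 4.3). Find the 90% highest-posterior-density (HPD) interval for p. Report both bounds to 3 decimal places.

The posterior is unimodal and skewed, so the HPD interval has equal density at both endpoints and is the shortest 90% interval.
Solving f(0.437) = f(0.865) with F(0.865) − F(0.437) = 0.90 gives [0.437, 0.865].
For comparison, the equal-tailed interval is [0.417, 0.849]; the HPD is narrower and shifted toward the mode.

[0.437, 0.865]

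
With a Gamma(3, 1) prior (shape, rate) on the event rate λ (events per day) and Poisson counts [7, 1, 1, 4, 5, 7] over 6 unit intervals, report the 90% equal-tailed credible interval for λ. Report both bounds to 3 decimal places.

Posterior: Gamma(3+25, 1+6) = Gamma(28, 7) (shape, rate).
Equal-tailed 90% interval: Gamma(28, 7) quantiles at 0.05 and 0.95.
Posterior mean ≈ 4.000, SD ≈ 0.756; a Normal approximation gives roughly [2.757, 5.243].
Exact: lower = 2.843; upper = 5.319.

[2.843, 5.319]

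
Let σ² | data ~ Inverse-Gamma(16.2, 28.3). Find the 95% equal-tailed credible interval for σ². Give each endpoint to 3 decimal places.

Inverse-Gamma(16.2, 28.3) quantiles: F⁻¹(0.025) and F⁻¹(0.975).
Equivalently, 1/σ² ~ Gamma(16.2, rate = 28.3); invert its 0.975 and 0.025 quantiles.
Posterior mean ≈ 1.862, SD ≈ 0.494; a Normal approximation gives roughly [0.893, 2.830].
Exact: lower = 1.132; upper = 3.044.

[1.132, 3.044]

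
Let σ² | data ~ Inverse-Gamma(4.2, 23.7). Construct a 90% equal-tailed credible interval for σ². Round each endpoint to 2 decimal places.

[2.95, 15.98]

Inverse-Gamma(4.2, 23.7) quantiles: F⁻¹(0.05) and F⁻¹(0.95).
Equivalently, 1/σ² ~ Gamma(4.2, rate = 23.7); invert its 0.95 and 0.05 quantiles.
Posterior mean ≈ 7.41, SD ≈ 4.99; a Normal approximation gives roughly [-0.81, 15.62].
Exact: lower = 2.95; upper = 15.98.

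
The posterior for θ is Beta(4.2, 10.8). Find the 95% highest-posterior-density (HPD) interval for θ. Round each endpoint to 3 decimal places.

The posterior is unimodal and skewed, so the HPD interval has equal density at both endpoints and is the shortest 95% interval.
Solving f(0.076) = f(0.500) with F(0.500) − F(0.076) = 0.95 gives [0.076, 0.500].
For comparison, the equal-tailed interval is [0.092, 0.523]; the HPD is narrower and shifted toward the mode.

[0.076, 0.500]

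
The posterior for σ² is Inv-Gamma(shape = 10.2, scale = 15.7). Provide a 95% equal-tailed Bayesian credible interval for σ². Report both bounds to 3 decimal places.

Inverse-Gamma(10.2, 15.7) quantiles: F⁻¹(0.025) and F⁻¹(0.975).
Equivalently, 1/σ² ~ Gamma(10.2, rate = 15.7); invert its 0.975 and 0.025 quantiles.
Posterior mean ≈ 1.707, SD ≈ 0.596; a Normal approximation gives roughly [0.538, 2.875].
Exact: lower = 0.905; upper = 3.182.

[0.905, 3.182]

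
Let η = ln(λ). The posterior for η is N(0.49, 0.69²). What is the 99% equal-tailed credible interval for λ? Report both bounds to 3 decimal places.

On the log scale the 99% interval is 0.49 ± 2.576 × 0.69 = [-1.2873, 2.2673].
Exponentiate: [e^-1.2873, e^2.2673] = [0.276, 9.654].

[0.276, 9.654]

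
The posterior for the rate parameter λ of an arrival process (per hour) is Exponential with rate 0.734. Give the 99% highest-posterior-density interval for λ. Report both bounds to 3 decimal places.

The exponential density is strictly decreasing on [0, ∞), so the HPD interval is anchored at 0: [0, q] with P(λ ≤ q) = 0.99.
q = −ln(1 − 0.99) / 0.734 = 4.6052 / 0.734 = 6.274.

[0.000, 6.274]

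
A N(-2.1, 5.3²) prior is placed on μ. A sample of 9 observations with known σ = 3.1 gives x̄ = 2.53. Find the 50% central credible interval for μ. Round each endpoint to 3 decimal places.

Posterior precision = 1/5.3² + 9/3.1² = 0.0356 + 0.9365 = 0.9721, so posterior SD = 1.0142.
Posterior mean = (-2.1/5.3² + 9·2.53/3.1²) / 0.9721 = 2.3604.
Interval: 2.3604 ± 0.674 × 1.0142 → [1.676, 3.045].

[1.676, 3.045]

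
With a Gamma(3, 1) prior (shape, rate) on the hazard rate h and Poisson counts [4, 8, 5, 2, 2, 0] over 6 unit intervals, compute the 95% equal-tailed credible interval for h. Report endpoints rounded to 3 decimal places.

Posterior: Gamma(3+21, 1+6) = Gamma(24, 7) (shape, rate).
Equal-tailed 95% interval: Gamma(24, 7) quantiles at 0.025 and 0.975.
Posterior mean ≈ 3.429, SD ≈ 0.700; a Normal approximation gives roughly [2.057, 4.800].
Exact: lower = 2.197; upper = 4.930.

[2.197, 4.930]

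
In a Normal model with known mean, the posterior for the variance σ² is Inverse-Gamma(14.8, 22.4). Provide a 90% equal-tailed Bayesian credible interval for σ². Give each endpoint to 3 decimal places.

[1.035, 2.464]

Inverse-Gamma(14.8, 22.4) quantiles: F⁻¹(0.05) and F⁻¹(0.95).
Equivalently, 1/σ² ~ Gamma(14.8, rate = 22.4); invert its 0.95 and 0.05 quantiles.
Posterior mean ≈ 1.623, SD ≈ 0.454; a Normal approximation gives roughly [0.877, 2.369].
Exact: lower = 1.035; upper = 2.464.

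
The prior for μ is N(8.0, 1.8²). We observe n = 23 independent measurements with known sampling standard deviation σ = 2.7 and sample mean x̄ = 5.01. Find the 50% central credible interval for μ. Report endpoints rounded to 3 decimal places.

[4.914, 5.639]

Posterior precision = 1/1.8² + 23/2.7² = 0.3086 + 3.1550 = 3.4636, so posterior SD = 0.5373.
Posterior mean = (8.0/1.8² + 23·5.01/2.7²) / 3.4636 = 5.2764.
Interval: 5.2764 ± 0.674 × 0.5373 → [4.914, 5.639].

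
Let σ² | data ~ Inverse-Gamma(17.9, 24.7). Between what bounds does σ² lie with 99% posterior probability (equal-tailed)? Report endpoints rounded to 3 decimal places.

Inverse-Gamma(17.9, 24.7) quantiles: F⁻¹(0.005) and F⁻¹(0.995).
Equivalently, 1/σ² ~ Gamma(17.9, rate = 24.7); invert its 0.995 and 0.005 quantiles.
Posterior mean ≈ 1.462, SD ≈ 0.367; a Normal approximation gives roughly [0.517, 2.406].
Exact: lower = 0.806; upper = 2.784.

[0.806, 2.784]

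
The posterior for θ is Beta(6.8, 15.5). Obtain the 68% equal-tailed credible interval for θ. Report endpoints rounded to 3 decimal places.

Posterior: Beta(6.8, 15.5).
Equal-tailed 68% interval: the 0.16 and 0.84 quantiles of Beta(6.8, 15.5).
Posterior mean ≈ 0.305, SD ≈ 0.095; a Normal approximation gives roughly [0.210, 0.400].
Exact: F⁻¹(0.16) = 0.209; F⁻¹(0.84) = 0.401.

[0.209, 0.401]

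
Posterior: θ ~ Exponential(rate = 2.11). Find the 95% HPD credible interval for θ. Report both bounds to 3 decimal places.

The exponential density is strictly decreasing on [0, ∞), so the HPD interval is anchored at 0: [0, q] with P(θ ≤ q) = 0.95.
q = −ln(1 − 0.95) / 2.11 = 2.9957 / 2.11 = 1.420.

[0.000, 1.420]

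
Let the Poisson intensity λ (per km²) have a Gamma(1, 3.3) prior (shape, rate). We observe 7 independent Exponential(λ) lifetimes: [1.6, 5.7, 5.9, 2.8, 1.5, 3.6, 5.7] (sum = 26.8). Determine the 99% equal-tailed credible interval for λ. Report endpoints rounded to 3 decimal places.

Posterior: Gamma(1+7, 3.3+26.8) = Gamma(8, 30.1) (shape, rate).
Equal-tailed 99% interval: Gamma(8, 30.1) quantiles at 0.005 and 0.995.
Posterior mean ≈ 0.266, SD ≈ 0.094; a Normal approximation gives roughly [0.024, 0.508].
Exact: lower = 0.085; upper = 0.569.

[0.085, 0.569]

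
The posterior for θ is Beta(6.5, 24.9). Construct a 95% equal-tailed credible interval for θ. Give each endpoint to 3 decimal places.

[0.087, 0.362]

Posterior: Beta(6.5, 24.9).
Equal-tailed 95% interval: the 0.025 and 0.975 quantiles of Beta(6.5, 24.9).
Posterior mean ≈ 0.207, SD ≈ 0.071; a Normal approximation gives roughly [0.067, 0.347].
Exact: F⁻¹(0.025) = 0.087; F⁻¹(0.975) = 0.362.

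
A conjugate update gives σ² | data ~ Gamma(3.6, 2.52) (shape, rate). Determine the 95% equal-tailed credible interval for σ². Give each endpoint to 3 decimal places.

Posterior: Gamma(shape 3.6, rate 2.52).
Equal-tailed 95% interval: Gamma(3.6, 2.52) quantiles at 0.025 and 0.975.
Posterior mean ≈ 1.429, SD ≈ 0.753; a Normal approximation gives roughly [-0.047, 2.904].
Exact: lower = 0.354; upper = 3.238.

[0.354, 3.238]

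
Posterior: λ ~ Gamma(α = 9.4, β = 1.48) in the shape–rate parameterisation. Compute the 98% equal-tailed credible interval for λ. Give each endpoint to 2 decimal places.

[2.54, 12.13]

Posterior: Gamma(shape 9.4, rate 1.48).
Equal-tailed 98% interval: Gamma(9.4, 1.48) quantiles at 0.01 and 0.99.
Posterior mean ≈ 6.35, SD ≈ 2.07; a Normal approximation gives roughly [1.53, 11.17].
Exact: lower = 2.54; upper = 12.13.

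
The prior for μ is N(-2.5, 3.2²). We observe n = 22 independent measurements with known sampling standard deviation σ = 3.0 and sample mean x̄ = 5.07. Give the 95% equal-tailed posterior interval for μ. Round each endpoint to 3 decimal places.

Posterior precision = 1/3.2² + 22/3.0² = 0.0977 + 2.4444 = 2.5421, so posterior SD = 0.6272.
Posterior mean = (-2.5/3.2² + 22·5.07/3.0²) / 2.5421 = 4.7792.
Interval: 4.7792 ± 1.960 × 0.6272 → [3.550, 6.008].

[3.550, 6.008]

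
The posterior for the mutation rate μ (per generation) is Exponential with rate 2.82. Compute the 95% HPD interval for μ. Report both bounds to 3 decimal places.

[0.000, 1.062]

The exponential density is strictly decreasing on [0, ∞), so the HPD interval is anchored at 0: [0, q] with P(μ ≤ q) = 0.95.
q = −ln(1 − 0.95) / 2.82 = 2.9957 / 2.82 = 1.062.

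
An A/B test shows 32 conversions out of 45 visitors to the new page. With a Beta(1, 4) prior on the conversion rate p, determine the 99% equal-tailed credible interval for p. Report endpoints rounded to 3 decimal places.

Posterior: Beta(1+32, 4+13) = Beta(33, 17).
Equal-tailed 99% interval: the 0.005 and 0.995 quantiles of Beta(33, 17).
Posterior mean ≈ 0.660, SD ≈ 0.066; a Normal approximation gives roughly [0.489, 0.831].
Exact: F⁻¹(0.005) = 0.480; F⁻¹(0.995) = 0.816.

[0.480, 0.816]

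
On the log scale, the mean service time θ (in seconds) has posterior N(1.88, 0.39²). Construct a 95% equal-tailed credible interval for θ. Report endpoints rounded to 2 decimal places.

[3.05, 14.07]

On the log scale the 95% interval is 1.88 ± 1.960 × 0.39 = [1.1156, 2.6444].
Exponentiate: [e^1.1156, e^2.6444] = [3.05, 14.07].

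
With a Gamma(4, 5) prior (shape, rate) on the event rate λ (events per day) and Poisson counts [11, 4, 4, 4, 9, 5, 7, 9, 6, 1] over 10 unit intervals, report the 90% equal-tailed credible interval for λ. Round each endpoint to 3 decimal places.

[3.429, 5.180]

Posterior: Gamma(4+60, 5+10) = Gamma(64, 15) (shape, rate).
Equal-tailed 90% interval: Gamma(64, 15) quantiles at 0.05 and 0.95.
Posterior mean ≈ 4.267, SD ≈ 0.533; a Normal approximation gives roughly [3.389, 5.144].
Exact: lower = 3.429; upper = 5.180.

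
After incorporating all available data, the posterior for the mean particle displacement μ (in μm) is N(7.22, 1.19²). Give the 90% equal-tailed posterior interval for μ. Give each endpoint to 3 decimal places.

The posterior is symmetric, so the 90% equal-tailed interval is μ = 7.22 ± z·1.19 with z = 1.645.
Half-width: 1.645 × 1.19 = 1.957.
7.22 − 1.957 = 5.263; 7.22 + 1.957 = 9.177.

[5.263, 9.177]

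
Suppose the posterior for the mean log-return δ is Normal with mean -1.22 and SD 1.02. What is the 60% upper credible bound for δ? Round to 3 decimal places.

-0.962

Need U with P(δ ≤ U) = 0.60: U = -1.22 + z_{0.4}·1.02.
z = 0.253; U = -1.22 + 0.253 × 1.02 = -0.962.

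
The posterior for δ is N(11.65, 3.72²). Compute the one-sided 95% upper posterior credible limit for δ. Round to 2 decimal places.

17.77

Need U with P(δ ≤ U) = 0.95: U = 11.65 + z_{0.05}·3.72.
z = 1.645; U = 11.65 + 1.645 × 3.72 = 17.77.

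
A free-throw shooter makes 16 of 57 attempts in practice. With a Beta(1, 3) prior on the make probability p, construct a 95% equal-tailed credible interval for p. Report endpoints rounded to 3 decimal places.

[0.175, 0.397]

Posterior: Beta(1+16, 3+41) = Beta(17, 44).
Equal-tailed 95% interval: the 0.025 and 0.975 quantiles of Beta(17, 44).
Posterior mean ≈ 0.279, SD ≈ 0.057; a Normal approximation gives roughly [0.167, 0.390].
Exact: F⁻¹(0.025) = 0.175; F⁻¹(0.975) = 0.397.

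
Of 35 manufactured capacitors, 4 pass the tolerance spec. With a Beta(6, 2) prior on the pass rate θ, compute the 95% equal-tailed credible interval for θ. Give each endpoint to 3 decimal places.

Posterior: Beta(6+4, 2+31) = Beta(10, 33).
Equal-tailed 95% interval: the 0.025 and 0.975 quantiles of Beta(10, 33).
Posterior mean ≈ 0.233, SD ≈ 0.064; a Normal approximation gives roughly [0.108, 0.357].
Exact: F⁻¹(0.025) = 0.121; F⁻¹(0.975) = 0.368.

[0.121, 0.368]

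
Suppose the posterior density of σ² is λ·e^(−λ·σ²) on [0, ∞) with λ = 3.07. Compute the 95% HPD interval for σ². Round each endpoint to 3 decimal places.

[0.000, 0.976]

The exponential density is strictly decreasing on [0, ∞), so the HPD interval is anchored at 0: [0, q] with P(σ² ≤ q) = 0.95.
q = −ln(1 − 0.95) / 3.07 = 2.9957 / 3.07 = 0.976.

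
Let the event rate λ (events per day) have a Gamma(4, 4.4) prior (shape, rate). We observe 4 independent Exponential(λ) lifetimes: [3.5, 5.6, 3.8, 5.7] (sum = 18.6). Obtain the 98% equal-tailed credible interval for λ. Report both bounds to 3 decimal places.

[0.126, 0.696]

Posterior: Gamma(4+4, 4.4+18.6) = Gamma(8, 23.0) (shape, rate).
Equal-tailed 98% interval: Gamma(8, 23.0) quantiles at 0.01 and 0.99.
Posterior mean ≈ 0.348, SD ≈ 0.123; a Normal approximation gives roughly [0.062, 0.634].
Exact: lower = 0.126; upper = 0.696.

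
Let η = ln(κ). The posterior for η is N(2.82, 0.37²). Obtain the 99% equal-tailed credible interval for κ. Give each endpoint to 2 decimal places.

On the log scale the 99% interval is 2.82 ± 2.576 × 0.37 = [1.8669, 3.7731].
Exponentiate: [e^1.8669, e^3.7731] = [6.47, 43.51].

[6.47, 43.51]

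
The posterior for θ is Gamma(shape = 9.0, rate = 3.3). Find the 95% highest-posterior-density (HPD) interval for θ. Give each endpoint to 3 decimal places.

The posterior is unimodal and skewed, so the HPD interval has equal density at both endpoints and is the shortest 95% interval.
Solving f(1.098) = f(4.539) with F(4.539) − F(1.098) = 0.95 gives [1.098, 4.539].
For comparison, the equal-tailed interval is [1.247, 4.777]; the HPD is narrower and shifted toward the mode.

[1.098, 4.539]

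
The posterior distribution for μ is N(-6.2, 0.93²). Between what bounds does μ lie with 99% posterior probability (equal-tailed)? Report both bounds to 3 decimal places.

[-8.596, -3.804]

The posterior is symmetric, so the 99% equal-tailed interval is μ = -6.2 ± z·0.93 with z = 2.576.
Half-width: 2.576 × 0.93 = 2.396.
-6.2 − 2.396 = -8.596; -6.2 + 2.396 = -3.804.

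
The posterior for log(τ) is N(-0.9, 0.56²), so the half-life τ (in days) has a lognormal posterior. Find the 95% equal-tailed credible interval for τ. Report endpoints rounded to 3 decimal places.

[0.136, 1.218]

On the log scale the 95% interval is -0.9 ± 1.960 × 0.56 = [-1.9976, 0.1976].
Exponentiate: [e^-1.9976, e^0.1976] = [0.136, 1.218].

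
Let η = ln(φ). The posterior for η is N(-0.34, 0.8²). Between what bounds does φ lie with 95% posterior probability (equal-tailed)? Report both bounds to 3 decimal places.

On the log scale the 95% interval is -0.34 ± 1.960 × 0.8 = [-1.9080, 1.2280].
Exponentiate: [e^-1.9080, e^1.2280] = [0.148, 3.414].

[0.148, 3.414]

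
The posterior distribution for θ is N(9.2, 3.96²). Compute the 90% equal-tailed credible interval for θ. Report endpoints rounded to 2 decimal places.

The posterior is symmetric, so the 90% equal-tailed interval is θ = 9.2 ± z·3.96 with z = 1.645.
Half-width: 1.645 × 3.96 = 6.51.
9.2 − 6.51 = 2.69; 9.2 + 6.51 = 15.71.

[2.69, 15.71]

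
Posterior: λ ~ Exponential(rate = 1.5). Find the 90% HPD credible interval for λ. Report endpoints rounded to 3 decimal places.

The exponential density is strictly decreasing on [0, ∞), so the HPD interval is anchored at 0: [0, q] with P(λ ≤ q) = 0.90.
q = −ln(1 − 0.90) / 1.5 = 2.3026 / 1.5 = 1.535.

[0.000, 1.535]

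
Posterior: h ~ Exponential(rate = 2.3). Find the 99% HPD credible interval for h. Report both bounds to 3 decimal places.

[0.000, 2.002]

The exponential density is strictly decreasing on [0, ∞), so the HPD interval is anchored at 0: [0, q] with P(h ≤ q) = 0.99.
q = −ln(1 − 0.99) / 2.3 = 4.6052 / 2.3 = 2.002.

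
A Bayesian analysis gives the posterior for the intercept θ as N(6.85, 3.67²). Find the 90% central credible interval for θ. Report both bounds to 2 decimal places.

The posterior is symmetric, so the 90% equal-tailed interval is θ = 6.85 ± z·3.67 with z = 1.645.
Half-width: 1.645 × 3.67 = 6.04.
6.85 − 6.04 = 0.81; 6.85 + 6.04 = 12.89.

[0.81, 12.89]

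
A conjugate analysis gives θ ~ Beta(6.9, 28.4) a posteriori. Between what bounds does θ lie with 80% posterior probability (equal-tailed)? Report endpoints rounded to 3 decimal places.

Posterior: Beta(6.9, 28.4).
Equal-tailed 80% interval: the 0.1 and 0.9 quantiles of Beta(6.9, 28.4).
Posterior mean ≈ 0.195, SD ≈ 0.066; a Normal approximation gives roughly [0.111, 0.280].
Exact: F⁻¹(0.1) = 0.115; F⁻¹(0.9) = 0.284.

[0.115, 0.284]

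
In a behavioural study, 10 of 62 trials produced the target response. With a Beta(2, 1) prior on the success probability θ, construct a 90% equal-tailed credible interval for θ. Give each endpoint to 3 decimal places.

[0.112, 0.268]

Posterior: Beta(2+10, 1+52) = Beta(12, 53).
Equal-tailed 90% interval: the 0.05 and 0.95 quantiles of Beta(12, 53).
Posterior mean ≈ 0.185, SD ≈ 0.048; a Normal approximation gives roughly [0.106, 0.263].
Exact: F⁻¹(0.05) = 0.112; F⁻¹(0.95) = 0.268.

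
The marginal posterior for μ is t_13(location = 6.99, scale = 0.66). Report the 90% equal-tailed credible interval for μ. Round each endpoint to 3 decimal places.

The t_13 distribution is symmetric; the 90% interval is 6.99 ± t·0.66 with t_{0.95,13} = 1.771.
Half-width: 1.771 × 0.66 = 1.169.
6.99 − 1.169 = 5.821; 6.99 + 1.169 = 8.159.

[5.821, 8.159]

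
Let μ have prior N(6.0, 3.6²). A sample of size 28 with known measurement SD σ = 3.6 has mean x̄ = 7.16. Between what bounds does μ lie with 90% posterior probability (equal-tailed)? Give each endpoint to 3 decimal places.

Posterior precision = 1/3.6² + 28/3.6² = 0.0772 + 2.1605 = 2.2377, so posterior SD = 0.6685.
Posterior mean = (6.0/3.6² + 28·7.16/3.6²) / 2.2377 = 7.1200.
Interval: 7.1200 ± 1.645 × 0.6685 → [6.020, 8.220].

[6.020, 8.220]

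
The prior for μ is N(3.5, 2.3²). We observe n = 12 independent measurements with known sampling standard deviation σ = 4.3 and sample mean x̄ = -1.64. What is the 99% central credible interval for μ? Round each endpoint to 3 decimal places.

Posterior precision = 1/2.3² + 12/4.3² = 0.1890 + 0.6490 = 0.8380, so posterior SD = 1.0924.
Posterior mean = (3.5/2.3² + 12·-1.64/4.3²) / 0.8380 = -0.4806.
Interval: -0.4806 ± 2.576 × 1.0924 → [-3.294, 2.333].

[-3.294, 2.333]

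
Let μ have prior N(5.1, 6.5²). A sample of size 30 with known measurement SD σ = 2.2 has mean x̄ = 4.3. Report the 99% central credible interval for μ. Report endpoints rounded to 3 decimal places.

Posterior precision = 1/6.5² + 30/2.2² = 0.0237 + 6.1983 = 6.2220, so posterior SD = 0.4009.
Posterior mean = (5.1/6.5² + 30·4.3/2.2²) / 6.2220 = 4.3030.
Interval: 4.3030 ± 2.576 × 0.4009 → [3.270, 5.336].

[3.270, 5.336]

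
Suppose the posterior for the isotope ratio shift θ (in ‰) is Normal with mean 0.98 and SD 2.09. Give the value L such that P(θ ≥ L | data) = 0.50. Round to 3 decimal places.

0.980

Need L with P(θ ≥ L) = 0.50: L = 0.98 − z_{0.5}·2.09.
z = 0.000; L = 0.98 − 0.000 × 2.09 = 0.980.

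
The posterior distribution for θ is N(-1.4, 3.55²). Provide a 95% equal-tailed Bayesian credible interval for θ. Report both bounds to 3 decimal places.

The posterior is symmetric, so the 95% equal-tailed interval is θ = -1.4 ± z·3.55 with z = 1.960.
Half-width: 1.960 × 3.55 = 6.958.
-1.4 − 6.958 = -8.358; -1.4 + 6.958 = 5.558.

[-8.358, 5.558]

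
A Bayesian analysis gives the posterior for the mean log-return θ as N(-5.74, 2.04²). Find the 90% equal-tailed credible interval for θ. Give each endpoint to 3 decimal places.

The posterior is symmetric, so the 90% equal-tailed interval is θ = -5.74 ± z·2.04 with z = 1.645.
Half-width: 1.645 × 2.04 = 3.356.
-5.74 − 3.356 = -9.096; -5.74 + 3.356 = -2.384.

[-9.096, -2.384]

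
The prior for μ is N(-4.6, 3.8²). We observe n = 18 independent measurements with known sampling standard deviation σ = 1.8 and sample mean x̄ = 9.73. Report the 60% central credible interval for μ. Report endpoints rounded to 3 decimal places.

Posterior precision = 1/3.8² + 18/1.8² = 0.0693 + 5.5556 = 5.6248, so posterior SD = 0.4216.
Posterior mean = (-4.6/3.8² + 18·9.73/1.8²) / 5.6248 = 9.5536.
Interval: 9.5536 ± 0.842 × 0.4216 → [9.199, 9.908].

[9.199, 9.908]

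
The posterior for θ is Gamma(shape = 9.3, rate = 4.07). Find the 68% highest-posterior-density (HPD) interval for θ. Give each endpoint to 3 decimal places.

The posterior is unimodal and skewed, so the HPD interval has equal density at both endpoints and is the shortest 68% interval.
Solving f(1.408) = f(2.835) with F(2.835) − F(1.408) = 0.68 gives [1.408, 2.835].
For comparison, the equal-tailed interval is [1.553, 3.016]; the HPD is narrower and shifted toward the mode.

[1.408, 2.835]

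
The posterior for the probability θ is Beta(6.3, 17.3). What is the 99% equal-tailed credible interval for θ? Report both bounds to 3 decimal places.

[0.081, 0.523]

Posterior: Beta(6.3, 17.3).
Equal-tailed 99% interval: the 0.005 and 0.995 quantiles of Beta(6.3, 17.3).
Posterior mean ≈ 0.267, SD ≈ 0.089; a Normal approximation gives roughly [0.037, 0.497].
Exact: F⁻¹(0.005) = 0.081; F⁻¹(0.995) = 0.523.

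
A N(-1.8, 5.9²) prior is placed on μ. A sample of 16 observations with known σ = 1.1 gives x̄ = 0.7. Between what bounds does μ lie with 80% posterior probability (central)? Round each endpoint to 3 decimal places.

Posterior precision = 1/5.9² + 16/1.1² = 0.0287 + 13.2231 = 13.2519, so posterior SD = 0.2747.
Posterior mean = (-1.8/5.9² + 16·0.7/1.1²) / 13.2519 = 0.6946.
Interval: 0.6946 ± 1.282 × 0.2747 → [0.343, 1.047].

[0.343, 1.047]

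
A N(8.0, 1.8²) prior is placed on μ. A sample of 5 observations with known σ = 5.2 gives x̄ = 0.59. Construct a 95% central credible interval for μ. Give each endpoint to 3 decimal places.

[2.434, 8.014]

Posterior precision = 1/1.8² + 5/5.2² = 0.3086 + 0.1849 = 0.4936, so posterior SD = 1.4234.
Posterior mean = (8.0/1.8² + 5·0.59/5.2²) / 0.4936 = 5.2238.
Interval: 5.2238 ± 1.960 × 1.4234 → [2.434, 8.014].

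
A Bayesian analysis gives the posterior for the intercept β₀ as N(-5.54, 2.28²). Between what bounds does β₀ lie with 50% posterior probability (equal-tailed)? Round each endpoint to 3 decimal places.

[-7.078, -4.002]

The posterior is symmetric, so the 50% equal-tailed interval is β₀ = -5.54 ± z·2.28 with z = 0.674.
Half-width: 0.674 × 2.28 = 1.538.
-5.54 − 1.538 = -7.078; -5.54 + 1.538 = -4.002.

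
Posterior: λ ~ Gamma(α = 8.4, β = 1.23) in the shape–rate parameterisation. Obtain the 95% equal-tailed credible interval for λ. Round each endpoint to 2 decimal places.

[3.02, 12.16]

Posterior: Gamma(shape 8.4, rate 1.23).
Equal-tailed 95% interval: Gamma(8.4, 1.23) quantiles at 0.025 and 0.975.
Posterior mean ≈ 6.83, SD ≈ 2.36; a Normal approximation gives roughly [2.21, 11.45].
Exact: lower = 3.02; upper = 12.16.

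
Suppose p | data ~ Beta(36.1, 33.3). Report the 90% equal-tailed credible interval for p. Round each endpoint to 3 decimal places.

[0.422, 0.618]

Posterior: Beta(36.1, 33.3).
Equal-tailed 90% interval: the 0.05 and 0.95 quantiles of Beta(36.1, 33.3).
Posterior mean ≈ 0.520, SD ≈ 0.060; a Normal approximation gives roughly [0.422, 0.618].
Exact: F⁻¹(0.05) = 0.422; F⁻¹(0.95) = 0.618.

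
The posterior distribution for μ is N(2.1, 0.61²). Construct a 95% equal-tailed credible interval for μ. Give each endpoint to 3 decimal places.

The posterior is symmetric, so the 95% equal-tailed interval is μ = 2.1 ± z·0.61 with z = 1.960.
Half-width: 1.960 × 0.61 = 1.196.
2.1 − 1.196 = 0.904; 2.1 + 1.196 = 3.296.

[0.904, 3.296]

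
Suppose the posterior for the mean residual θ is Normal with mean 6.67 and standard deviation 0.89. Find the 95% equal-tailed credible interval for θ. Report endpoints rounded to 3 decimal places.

The posterior is symmetric, so the 95% equal-tailed interval is θ = 6.67 ± z·0.89 with z = 1.960.
Half-width: 1.960 × 0.89 = 1.744.
6.67 − 1.744 = 4.926; 6.67 + 1.744 = 8.414.

[4.926, 8.414]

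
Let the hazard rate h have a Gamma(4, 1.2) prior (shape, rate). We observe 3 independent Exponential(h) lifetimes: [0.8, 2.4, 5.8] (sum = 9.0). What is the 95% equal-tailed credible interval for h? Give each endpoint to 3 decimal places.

Posterior: Gamma(4+3, 1.2+9.0) = Gamma(7, 10.2) (shape, rate).
Equal-tailed 95% interval: Gamma(7, 10.2) quantiles at 0.025 and 0.975.
Posterior mean ≈ 0.686, SD ≈ 0.259; a Normal approximation gives roughly [0.178, 1.195].
Exact: lower = 0.276; upper = 1.280.

[0.276, 1.280]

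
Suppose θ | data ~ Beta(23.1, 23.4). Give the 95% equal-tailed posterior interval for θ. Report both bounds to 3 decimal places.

[0.355, 0.638]

Posterior: Beta(23.1, 23.4).
Equal-tailed 95% interval: the 0.025 and 0.975 quantiles of Beta(23.1, 23.4).
Posterior mean ≈ 0.497, SD ≈ 0.073; a Normal approximation gives roughly [0.355, 0.639].
Exact: F⁻¹(0.025) = 0.355; F⁻¹(0.975) = 0.638.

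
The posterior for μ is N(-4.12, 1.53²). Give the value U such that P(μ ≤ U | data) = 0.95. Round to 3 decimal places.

Need U with P(μ ≤ U) = 0.95: U = -4.12 + z_{0.05}·1.53.
z = 1.645; U = -4.12 + 1.645 × 1.53 = -1.603.

-1.603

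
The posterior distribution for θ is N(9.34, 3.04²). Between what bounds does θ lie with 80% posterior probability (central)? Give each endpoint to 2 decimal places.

[5.44, 13.24]

The posterior is symmetric, so the 80% equal-tailed interval is θ = 9.34 ± z·3.04 with z = 1.282.
Half-width: 1.282 × 3.04 = 3.90.
9.34 − 3.90 = 5.44; 9.34 + 3.90 = 13.24.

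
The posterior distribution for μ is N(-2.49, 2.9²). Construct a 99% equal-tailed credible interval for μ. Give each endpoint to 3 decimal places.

The posterior is symmetric, so the 99% equal-tailed interval is μ = -2.49 ± z·2.9 with z = 2.576.
Half-width: 2.576 × 2.9 = 7.470.
-2.49 − 7.470 = -9.960; -2.49 + 7.470 = 4.980.

[-9.960, 4.980]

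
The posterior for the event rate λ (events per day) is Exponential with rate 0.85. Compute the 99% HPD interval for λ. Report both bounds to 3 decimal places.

The exponential density is strictly decreasing on [0, ∞), so the HPD interval is anchored at 0: [0, q] with P(λ ≤ q) = 0.99.
q = −ln(1 − 0.99) / 0.85 = 4.6052 / 0.85 = 5.418.

[0.000, 5.418]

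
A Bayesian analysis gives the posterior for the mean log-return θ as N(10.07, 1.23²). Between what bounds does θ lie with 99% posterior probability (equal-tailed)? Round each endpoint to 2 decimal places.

[6.90, 13.24]

The posterior is symmetric, so the 99% equal-tailed interval is θ = 10.07 ± z·1.23 with z = 2.576.
Half-width: 2.576 × 1.23 = 3.17.
10.07 − 3.17 = 6.90; 10.07 + 3.17 = 13.24.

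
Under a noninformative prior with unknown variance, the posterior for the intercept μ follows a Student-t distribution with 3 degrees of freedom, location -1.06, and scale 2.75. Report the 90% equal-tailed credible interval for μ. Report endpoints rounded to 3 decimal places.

[-7.532, 5.412]

The t_3 distribution is symmetric; the 90% interval is -1.06 ± t·2.75 with t_{0.95,3} = 2.353.
Half-width: 2.353 × 2.75 = 6.472.
-1.06 − 6.472 = -7.532; -1.06 + 6.472 = 5.412.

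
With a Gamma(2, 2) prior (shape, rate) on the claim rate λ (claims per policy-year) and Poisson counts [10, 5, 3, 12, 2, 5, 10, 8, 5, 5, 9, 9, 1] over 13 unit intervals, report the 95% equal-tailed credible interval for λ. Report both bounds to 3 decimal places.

[4.586, 7.007]

Posterior: Gamma(2+84, 2+13) = Gamma(86, 15) (shape, rate).
Equal-tailed 95% interval: Gamma(86, 15) quantiles at 0.025 and 0.975.
Posterior mean ≈ 5.733, SD ≈ 0.618; a Normal approximation gives roughly [4.522, 6.945].
Exact: lower = 4.586; upper = 7.007.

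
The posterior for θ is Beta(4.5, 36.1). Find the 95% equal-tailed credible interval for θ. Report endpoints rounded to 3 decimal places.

Posterior: Beta(4.5, 36.1).
Equal-tailed 95% interval: the 0.025 and 0.975 quantiles of Beta(4.5, 36.1).
Posterior mean ≈ 0.111, SD ≈ 0.049; a Normal approximation gives roughly [0.015, 0.206].
Exact: F⁻¹(0.025) = 0.035; F⁻¹(0.975) = 0.223.

[0.035, 0.223]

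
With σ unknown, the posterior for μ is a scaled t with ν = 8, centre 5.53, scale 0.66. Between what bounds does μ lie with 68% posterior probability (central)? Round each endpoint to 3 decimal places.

[4.830, 6.230]

The t_8 distribution is symmetric; the 68% interval is 5.53 ± t·0.66 with t_{0.84,8} = 1.060.
Half-width: 1.060 × 0.66 = 0.700.
5.53 − 0.700 = 4.830; 5.53 + 0.700 = 6.230.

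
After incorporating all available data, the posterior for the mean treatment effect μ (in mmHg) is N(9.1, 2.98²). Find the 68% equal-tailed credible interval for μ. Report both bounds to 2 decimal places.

The posterior is symmetric, so the 68% equal-tailed interval is μ = 9.1 ± z·2.98 with z = 0.994.
Half-width: 0.994 × 2.98 = 2.96.
9.1 − 2.96 = 6.14; 9.1 + 2.96 = 12.06.

[6.14, 12.06]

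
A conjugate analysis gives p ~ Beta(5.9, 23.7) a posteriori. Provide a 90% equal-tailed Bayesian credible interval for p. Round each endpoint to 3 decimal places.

Posterior: Beta(5.9, 23.7).
Equal-tailed 90% interval: the 0.05 and 0.95 quantiles of Beta(5.9, 23.7).
Posterior mean ≈ 0.199, SD ≈ 0.072; a Normal approximation gives roughly [0.081, 0.318].
Exact: F⁻¹(0.05) = 0.093; F⁻¹(0.95) = 0.329.

[0.093, 0.329]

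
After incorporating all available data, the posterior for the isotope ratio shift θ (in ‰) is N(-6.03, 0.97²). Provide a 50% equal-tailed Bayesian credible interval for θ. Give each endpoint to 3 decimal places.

The posterior is symmetric, so the 50% equal-tailed interval is θ = -6.03 ± z·0.97 with z = 0.674.
Half-width: 0.674 × 0.97 = 0.654.
-6.03 − 0.654 = -6.684; -6.03 + 0.654 = -5.376.

[-6.684, -5.376]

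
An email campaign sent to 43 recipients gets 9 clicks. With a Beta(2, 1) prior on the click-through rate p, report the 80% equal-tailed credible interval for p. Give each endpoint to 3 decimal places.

Posterior: Beta(2+9, 1+34) = Beta(11, 35).
Equal-tailed 80% interval: the 0.1 and 0.9 quantiles of Beta(11, 35).
Posterior mean ≈ 0.239, SD ≈ 0.062; a Normal approximation gives roughly [0.159, 0.319].
Exact: F⁻¹(0.1) = 0.162; F⁻¹(0.9) = 0.322.

[0.162, 0.322]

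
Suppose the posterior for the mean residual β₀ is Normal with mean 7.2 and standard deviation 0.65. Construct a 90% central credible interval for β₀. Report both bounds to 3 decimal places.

[6.131, 8.269]

The posterior is symmetric, so the 90% equal-tailed interval is β₀ = 7.2 ± z·0.65 with z = 1.645.
Half-width: 1.645 × 0.65 = 1.069.
7.2 − 1.069 = 6.131; 7.2 + 1.069 = 8.269.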